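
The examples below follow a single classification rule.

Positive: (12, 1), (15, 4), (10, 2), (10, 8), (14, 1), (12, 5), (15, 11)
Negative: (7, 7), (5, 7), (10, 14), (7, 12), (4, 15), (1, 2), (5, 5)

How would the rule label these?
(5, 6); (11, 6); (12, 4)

Negative, Positive, Positive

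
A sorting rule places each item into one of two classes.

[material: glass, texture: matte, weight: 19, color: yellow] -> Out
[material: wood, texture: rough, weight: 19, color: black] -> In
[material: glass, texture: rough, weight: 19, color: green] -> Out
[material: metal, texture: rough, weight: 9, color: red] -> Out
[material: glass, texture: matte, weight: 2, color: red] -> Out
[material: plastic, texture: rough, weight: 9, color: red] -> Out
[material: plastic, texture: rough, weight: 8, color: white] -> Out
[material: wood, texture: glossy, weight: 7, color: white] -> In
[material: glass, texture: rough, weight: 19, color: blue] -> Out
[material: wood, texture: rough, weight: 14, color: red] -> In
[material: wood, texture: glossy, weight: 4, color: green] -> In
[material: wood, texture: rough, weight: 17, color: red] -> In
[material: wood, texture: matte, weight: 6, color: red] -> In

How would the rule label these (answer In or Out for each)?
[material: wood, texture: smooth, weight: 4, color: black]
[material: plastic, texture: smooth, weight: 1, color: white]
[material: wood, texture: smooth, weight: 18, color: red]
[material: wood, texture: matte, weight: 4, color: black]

The common property of the 'In' items is: material is wood. No 'Out' item has it.
[material: wood, texture: smooth, weight: 4, color: black]: material is wood, satisfies this → In.
[material: plastic, texture: smooth, weight: 1, color: white]: material is plastic, doesn't match → Out.
[material: wood, texture: smooth, weight: 18, color: red]: material is wood, satisfies this → In.
[material: wood, texture: matte, weight: 4, color: black]: material is wood, satisfies this → In.

In, Out, In, In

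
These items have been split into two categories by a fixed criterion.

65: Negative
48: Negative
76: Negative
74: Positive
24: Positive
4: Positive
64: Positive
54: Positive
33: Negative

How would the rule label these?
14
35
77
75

Positive, Negative, Negative, Negative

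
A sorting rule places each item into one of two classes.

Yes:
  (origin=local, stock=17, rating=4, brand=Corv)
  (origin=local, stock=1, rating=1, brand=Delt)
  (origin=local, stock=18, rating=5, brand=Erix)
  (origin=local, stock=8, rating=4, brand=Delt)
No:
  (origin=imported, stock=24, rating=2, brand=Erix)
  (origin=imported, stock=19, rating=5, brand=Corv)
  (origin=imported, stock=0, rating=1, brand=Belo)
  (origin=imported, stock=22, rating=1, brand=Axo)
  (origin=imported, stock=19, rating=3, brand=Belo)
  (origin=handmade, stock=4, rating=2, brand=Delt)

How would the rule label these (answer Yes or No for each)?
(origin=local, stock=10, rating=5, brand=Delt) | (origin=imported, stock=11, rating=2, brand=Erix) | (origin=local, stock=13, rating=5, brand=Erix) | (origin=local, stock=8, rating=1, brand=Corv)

Yes, No, Yes, Yes

All 'Yes' examples share one property — origin is local — and every 'No' example lacks it.
Yes: (origin=local, stock=10, rating=5, brand=Delt), since origin is local.
No: (origin=imported, stock=11, rating=2, brand=Erix), since origin is imported.
Yes: (origin=local, stock=13, rating=5, brand=Erix), since origin is local.
Yes: (origin=local, stock=8, rating=1, brand=Corv), since origin is local.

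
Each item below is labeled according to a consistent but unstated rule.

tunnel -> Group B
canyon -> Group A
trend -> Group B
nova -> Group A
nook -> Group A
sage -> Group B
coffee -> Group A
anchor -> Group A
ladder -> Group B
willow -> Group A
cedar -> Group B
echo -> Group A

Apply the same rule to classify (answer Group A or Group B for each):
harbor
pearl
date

Group A, Group B, Group B

The distinguishing property — contains 'o' — holds for all the 'Group A' cases and none of the 'Group B' cases.
harbor — has 'o', hence Group A. pearl — no 'o', hence Group B. date — no 'o', hence Group B.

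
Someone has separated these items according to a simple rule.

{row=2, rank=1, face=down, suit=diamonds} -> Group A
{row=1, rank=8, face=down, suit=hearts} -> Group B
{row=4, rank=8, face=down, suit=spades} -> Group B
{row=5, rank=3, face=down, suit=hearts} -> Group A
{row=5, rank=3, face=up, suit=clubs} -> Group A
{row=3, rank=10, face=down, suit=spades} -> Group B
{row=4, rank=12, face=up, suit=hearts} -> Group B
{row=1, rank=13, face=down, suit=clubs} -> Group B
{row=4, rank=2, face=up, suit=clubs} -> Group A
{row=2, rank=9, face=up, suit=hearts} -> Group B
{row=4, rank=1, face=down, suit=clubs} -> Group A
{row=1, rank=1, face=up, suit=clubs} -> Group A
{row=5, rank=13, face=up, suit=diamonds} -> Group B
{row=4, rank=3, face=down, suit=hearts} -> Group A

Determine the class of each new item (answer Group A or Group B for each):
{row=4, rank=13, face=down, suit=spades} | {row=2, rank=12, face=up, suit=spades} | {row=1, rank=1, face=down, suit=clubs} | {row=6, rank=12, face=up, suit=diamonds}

Group B, Group B, Group A, Group B

All 'Group A' examples share one property — rank ≤ 3 — and every 'Group B' example lacks it.
{row=4, rank=13, face=down, suit=spades}: Group B (rank = 13). {row=2, rank=12, face=up, suit=spades}: Group B (rank = 12). {row=1, rank=1, face=down, suit=clubs}: Group A (rank = 1). {row=6, rank=12, face=up, suit=diamonds}: Group B (rank = 12).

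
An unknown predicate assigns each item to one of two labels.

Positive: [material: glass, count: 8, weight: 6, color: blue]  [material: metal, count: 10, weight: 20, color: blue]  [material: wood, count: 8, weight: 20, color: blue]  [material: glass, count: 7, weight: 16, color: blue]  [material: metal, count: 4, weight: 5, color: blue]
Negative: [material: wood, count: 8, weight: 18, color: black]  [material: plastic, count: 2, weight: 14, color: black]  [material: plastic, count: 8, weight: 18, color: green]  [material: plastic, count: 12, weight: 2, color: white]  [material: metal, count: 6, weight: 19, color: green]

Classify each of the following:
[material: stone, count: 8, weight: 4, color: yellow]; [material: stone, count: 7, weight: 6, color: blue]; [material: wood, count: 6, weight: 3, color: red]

Looking at the examples, the only property every 'Positive' case has and every 'Negative' case lacks is: color is blue.
[material: stone, count: 8, weight: 4, color: yellow]: color is yellow — doesn't qualify, so Negative. [material: stone, count: 7, weight: 6, color: blue]: color is blue — meets the rule, so Positive. [material: wood, count: 6, weight: 3, color: red]: color is red — doesn't qualify, so Negative.

Negative, Positive, Negative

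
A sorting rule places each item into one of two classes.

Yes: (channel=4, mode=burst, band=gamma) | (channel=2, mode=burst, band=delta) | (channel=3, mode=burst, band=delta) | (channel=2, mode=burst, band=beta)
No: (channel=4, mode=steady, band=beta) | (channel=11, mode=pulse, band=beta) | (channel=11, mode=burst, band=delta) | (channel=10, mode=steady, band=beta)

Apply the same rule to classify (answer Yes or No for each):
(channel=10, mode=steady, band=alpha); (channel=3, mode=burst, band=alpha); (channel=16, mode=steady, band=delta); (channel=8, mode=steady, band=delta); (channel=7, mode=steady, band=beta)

Every 'Yes' example satisfies: mode is burst AND channel ≤ 4. None of the 'No' examples do.
(channel=10, mode=steady, band=alpha): mode is steady, channel = 10, doesn't qualify → No.
(channel=3, mode=burst, band=alpha): mode is burst, channel = 3, checks out → Yes.
(channel=16, mode=steady, band=delta): mode is steady, channel = 16, doesn't qualify → No.
(channel=8, mode=steady, band=delta): mode is steady, channel = 8, doesn't qualify → No.
(channel=7, mode=steady, band=beta): mode is steady, channel = 7, doesn't qualify → No.

No, Yes, No, No, No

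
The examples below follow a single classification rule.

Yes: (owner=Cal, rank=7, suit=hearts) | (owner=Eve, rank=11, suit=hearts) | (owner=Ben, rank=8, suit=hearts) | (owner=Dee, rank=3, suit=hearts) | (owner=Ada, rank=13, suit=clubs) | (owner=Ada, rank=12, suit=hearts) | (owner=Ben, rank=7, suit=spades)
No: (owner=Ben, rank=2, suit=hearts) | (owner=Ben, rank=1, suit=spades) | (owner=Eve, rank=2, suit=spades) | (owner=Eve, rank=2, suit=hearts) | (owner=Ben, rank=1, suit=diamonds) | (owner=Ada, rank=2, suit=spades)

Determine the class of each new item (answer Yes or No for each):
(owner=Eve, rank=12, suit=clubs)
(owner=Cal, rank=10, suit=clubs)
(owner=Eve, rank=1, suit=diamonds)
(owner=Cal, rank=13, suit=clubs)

The simplest hypothesis consistent with all the labels is: rank ≥ 3.
(owner=Eve, rank=12, suit=clubs): rank = 12, qualifies → Yes. (owner=Cal, rank=10, suit=clubs): rank = 10, qualifies → Yes. (owner=Eve, rank=1, suit=diamonds): rank = 1, doesn't qualify → No. (owner=Cal, rank=13, suit=clubs): rank = 13, qualifies → Yes.

Yes, Yes, No, Yes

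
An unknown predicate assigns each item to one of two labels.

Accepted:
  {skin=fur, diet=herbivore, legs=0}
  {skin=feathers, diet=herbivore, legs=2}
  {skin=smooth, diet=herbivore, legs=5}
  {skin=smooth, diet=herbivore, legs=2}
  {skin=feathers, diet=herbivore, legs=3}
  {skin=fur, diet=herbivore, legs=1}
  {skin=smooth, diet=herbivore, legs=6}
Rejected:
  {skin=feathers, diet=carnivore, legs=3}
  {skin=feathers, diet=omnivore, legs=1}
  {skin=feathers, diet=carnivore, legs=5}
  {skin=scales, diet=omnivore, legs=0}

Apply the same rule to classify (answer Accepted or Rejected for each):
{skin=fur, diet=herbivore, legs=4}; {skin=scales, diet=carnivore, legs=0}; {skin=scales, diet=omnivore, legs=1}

Comparing the two groups points to one rule — diet is herbivore.
{skin=fur, diet=herbivore, legs=4}: Accepted (diet is herbivore).
{skin=scales, diet=carnivore, legs=0}: Rejected (diet is carnivore).
{skin=scales, diet=omnivore, legs=1}: Rejected (diet is omnivore).

Accepted, Rejected, Rejected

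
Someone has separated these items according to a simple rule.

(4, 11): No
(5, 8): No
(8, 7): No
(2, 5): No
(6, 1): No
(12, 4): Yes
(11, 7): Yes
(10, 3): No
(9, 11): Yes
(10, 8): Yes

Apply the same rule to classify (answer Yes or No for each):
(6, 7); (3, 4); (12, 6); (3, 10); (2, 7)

The common property of the 'Yes' items is: sum is even. No 'No' item has it.

No, No, Yes, No, No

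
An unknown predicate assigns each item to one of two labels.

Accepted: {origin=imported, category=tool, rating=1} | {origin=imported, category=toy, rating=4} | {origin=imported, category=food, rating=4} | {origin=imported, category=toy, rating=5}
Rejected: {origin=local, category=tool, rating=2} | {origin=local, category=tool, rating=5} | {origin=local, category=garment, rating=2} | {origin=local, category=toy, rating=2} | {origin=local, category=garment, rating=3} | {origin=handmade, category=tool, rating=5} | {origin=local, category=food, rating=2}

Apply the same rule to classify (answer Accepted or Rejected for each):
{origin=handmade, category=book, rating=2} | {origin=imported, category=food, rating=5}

Comparing the two groups points to one rule — origin is imported.

Rejected, Accepted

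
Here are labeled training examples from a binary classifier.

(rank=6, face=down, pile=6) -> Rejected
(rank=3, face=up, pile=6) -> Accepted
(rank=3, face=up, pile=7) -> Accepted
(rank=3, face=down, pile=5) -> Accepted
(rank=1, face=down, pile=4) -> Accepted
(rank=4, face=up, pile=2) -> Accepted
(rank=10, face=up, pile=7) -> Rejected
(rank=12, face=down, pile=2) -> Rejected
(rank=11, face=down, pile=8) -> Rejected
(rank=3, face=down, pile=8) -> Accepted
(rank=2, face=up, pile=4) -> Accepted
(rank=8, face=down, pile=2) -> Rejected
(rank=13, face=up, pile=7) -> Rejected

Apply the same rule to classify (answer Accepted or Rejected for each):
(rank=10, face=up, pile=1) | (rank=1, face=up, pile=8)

Rejected, Accepted

The common property of the 'Accepted' items is: rank ≤ 4. No 'Rejected' item has it.
(rank=10, face=up, pile=1): rank = 10, lacks this property → Rejected. (rank=1, face=up, pile=8): rank = 1, checks out → Accepted.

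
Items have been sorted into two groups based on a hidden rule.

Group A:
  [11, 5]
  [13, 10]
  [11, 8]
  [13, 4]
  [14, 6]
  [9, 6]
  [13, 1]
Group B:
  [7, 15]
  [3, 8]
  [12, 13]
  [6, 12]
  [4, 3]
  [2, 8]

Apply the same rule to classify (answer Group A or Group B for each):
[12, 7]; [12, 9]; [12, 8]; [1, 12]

The rule appears to be: first > second AND sum ≥ 10.
[12, 7] → 12 > 7, 12+7 = 19 → Group A.
[12, 9] → 12 > 9, 12+9 = 21 → Group A.
[12, 8] → 12 > 8, 12+8 = 20 → Group A.
[1, 12] → 1 < 12, 1+12 = 13 → Group B.

Group A, Group A, Group A, Group B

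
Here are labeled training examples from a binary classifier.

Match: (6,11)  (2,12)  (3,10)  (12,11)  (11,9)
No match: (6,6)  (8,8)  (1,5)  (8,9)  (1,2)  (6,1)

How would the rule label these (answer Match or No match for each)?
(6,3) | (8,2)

The rule appears to be: max ≥ 10.
(6,3) → max 6 → No match. (8,2) → max 8 → No match.

No match, No match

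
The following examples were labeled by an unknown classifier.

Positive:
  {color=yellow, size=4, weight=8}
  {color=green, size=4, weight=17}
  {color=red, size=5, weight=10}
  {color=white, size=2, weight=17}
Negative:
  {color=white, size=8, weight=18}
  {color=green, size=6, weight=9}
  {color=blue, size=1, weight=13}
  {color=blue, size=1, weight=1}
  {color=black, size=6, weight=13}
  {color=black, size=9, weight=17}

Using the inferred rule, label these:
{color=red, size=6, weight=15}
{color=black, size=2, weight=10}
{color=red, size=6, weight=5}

The distinguishing property — size ≥ 2 AND size ≤ 5 — holds for all the 'Positive' cases and none of the 'Negative' cases.
{color=red, size=6, weight=15} → size = 6 → Negative.
{color=black, size=2, weight=10} → size = 2 → Positive.
{color=red, size=6, weight=5} → size = 6 → Negative.

Negative, Positive, Negative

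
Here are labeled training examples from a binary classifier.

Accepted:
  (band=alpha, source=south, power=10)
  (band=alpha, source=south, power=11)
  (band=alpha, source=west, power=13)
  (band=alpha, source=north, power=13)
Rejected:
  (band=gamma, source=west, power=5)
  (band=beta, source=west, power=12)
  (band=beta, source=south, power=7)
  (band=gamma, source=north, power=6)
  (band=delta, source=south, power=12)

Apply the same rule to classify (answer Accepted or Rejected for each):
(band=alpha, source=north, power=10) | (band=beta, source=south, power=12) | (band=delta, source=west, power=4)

Accepted, Rejected, Rejected

Every 'Accepted' example satisfies: band is alpha. None of the 'Rejected' examples do.
Accepted: (band=alpha, source=north, power=10), since band is alpha.
Rejected: (band=beta, source=south, power=12), since band is beta.
Rejected: (band=delta, source=west, power=4), since band is delta.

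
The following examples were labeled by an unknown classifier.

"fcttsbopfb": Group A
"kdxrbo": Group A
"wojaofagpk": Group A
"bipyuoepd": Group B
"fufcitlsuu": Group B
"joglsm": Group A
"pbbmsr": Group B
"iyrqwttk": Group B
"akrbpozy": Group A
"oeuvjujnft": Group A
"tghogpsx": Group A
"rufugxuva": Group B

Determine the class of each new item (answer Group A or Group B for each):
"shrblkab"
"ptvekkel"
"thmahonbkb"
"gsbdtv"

A rule that fits every label: even length AND contains 'o' — true of each 'Group A' example, false of each 'Group B' one.
"shrblkab": length 8, no 'o', fails this test → Group B.
"ptvekkel": length 8, no 'o', fails this test → Group B.
"thmahonbkb": length 10, has 'o', has this property → Group A.
"gsbdtv": length 6, no 'o', fails this test → Group B.

Group B, Group B, Group A, Group B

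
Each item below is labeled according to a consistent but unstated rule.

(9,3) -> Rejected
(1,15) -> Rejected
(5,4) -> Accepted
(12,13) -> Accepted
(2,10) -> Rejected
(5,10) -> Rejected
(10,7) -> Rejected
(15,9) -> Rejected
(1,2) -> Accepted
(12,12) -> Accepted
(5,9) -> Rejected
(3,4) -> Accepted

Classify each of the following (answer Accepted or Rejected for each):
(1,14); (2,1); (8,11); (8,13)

Rejected, Accepted, Rejected, Rejected

Every 'Accepted' example satisfies: |first − second| ≤ 1. None of the 'Rejected' examples do.
(1,14): |1−14| = 13, lacks this property → Rejected. (2,1): |2−1| = 1, meets the rule → Accepted. (8,11): |8−11| = 3, lacks this property → Rejected. (8,13): |8−13| = 5, lacks this property → Rejected.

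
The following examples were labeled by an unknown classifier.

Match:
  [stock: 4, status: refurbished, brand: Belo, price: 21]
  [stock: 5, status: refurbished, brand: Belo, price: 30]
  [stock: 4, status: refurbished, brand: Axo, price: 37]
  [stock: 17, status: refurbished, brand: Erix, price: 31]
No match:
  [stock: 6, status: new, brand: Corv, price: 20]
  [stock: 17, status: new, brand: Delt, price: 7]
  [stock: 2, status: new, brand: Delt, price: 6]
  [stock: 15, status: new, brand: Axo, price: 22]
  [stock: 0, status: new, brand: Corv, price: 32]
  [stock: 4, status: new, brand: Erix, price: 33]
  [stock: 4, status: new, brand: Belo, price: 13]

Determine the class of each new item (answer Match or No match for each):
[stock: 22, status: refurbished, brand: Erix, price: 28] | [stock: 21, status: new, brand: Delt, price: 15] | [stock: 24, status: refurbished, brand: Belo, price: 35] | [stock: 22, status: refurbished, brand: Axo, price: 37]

Match, No match, Match, Match

'Match' ⟺ status is refurbished.
[stock: 22, status: refurbished, brand: Erix, price: 28] — status is refurbished, hence Match.
[stock: 21, status: new, brand: Delt, price: 15] — status is new, hence No match.
[stock: 24, status: refurbished, brand: Belo, price: 35] — status is refurbished, hence Match.
[stock: 22, status: refurbished, brand: Axo, price: 37] — status is refurbished, hence Match.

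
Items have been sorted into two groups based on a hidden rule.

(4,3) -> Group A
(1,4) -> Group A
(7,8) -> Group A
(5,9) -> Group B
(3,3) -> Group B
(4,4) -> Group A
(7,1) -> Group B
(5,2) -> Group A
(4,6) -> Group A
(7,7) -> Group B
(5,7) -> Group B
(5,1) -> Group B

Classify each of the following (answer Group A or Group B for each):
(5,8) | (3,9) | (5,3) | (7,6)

Rule: product is even. This holds for each 'Group A' example and fails for each 'Group B' one.
(5,8): 5·8 = 40, has this property → Group A.
(3,9): 3·9 = 27, does not fit → Group B.
(5,3): 5·3 = 15, does not fit → Group B.
(7,6): 7·6 = 42, has this property → Group A.

Group A, Group B, Group B, Group A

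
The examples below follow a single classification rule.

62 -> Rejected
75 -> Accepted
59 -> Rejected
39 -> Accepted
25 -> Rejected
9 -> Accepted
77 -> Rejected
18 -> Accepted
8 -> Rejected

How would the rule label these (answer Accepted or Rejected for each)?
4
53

Rejected, Rejected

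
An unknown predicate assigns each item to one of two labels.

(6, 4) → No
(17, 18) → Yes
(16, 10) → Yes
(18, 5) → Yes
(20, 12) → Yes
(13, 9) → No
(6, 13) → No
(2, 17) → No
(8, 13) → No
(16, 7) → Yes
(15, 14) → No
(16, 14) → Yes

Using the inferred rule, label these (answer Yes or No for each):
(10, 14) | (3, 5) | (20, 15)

The common property of the 'Yes' items is: first ≥ 16. No 'No' item has it.
(10, 14): No (first 10). (3, 5): No (first 3). (20, 15): Yes (first 20).

No, No, Yes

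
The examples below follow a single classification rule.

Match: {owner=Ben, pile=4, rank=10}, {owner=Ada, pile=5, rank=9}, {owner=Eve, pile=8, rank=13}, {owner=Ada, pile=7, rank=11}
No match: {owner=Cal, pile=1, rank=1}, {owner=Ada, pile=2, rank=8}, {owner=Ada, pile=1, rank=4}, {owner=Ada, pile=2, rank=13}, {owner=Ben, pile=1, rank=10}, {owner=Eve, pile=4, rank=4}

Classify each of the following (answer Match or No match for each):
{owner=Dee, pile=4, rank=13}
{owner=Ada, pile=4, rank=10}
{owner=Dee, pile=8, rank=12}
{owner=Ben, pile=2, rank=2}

Match, Match, Match, No match

The rule appears to be: pile ≥ 4 AND rank ≥ 8.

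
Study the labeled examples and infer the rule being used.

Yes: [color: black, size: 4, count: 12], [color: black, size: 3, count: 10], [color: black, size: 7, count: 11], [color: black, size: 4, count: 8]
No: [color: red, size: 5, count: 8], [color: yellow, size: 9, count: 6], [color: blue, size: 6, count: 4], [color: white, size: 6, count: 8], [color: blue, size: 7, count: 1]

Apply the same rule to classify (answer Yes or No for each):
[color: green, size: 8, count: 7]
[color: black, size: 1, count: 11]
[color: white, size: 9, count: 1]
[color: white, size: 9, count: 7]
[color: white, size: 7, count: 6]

No, Yes, No, No, No

Looking at the examples, the only property every 'Yes' case has and every 'No' case lacks is: color is black.
No: [color: green, size: 8, count: 7], since color is green. Yes: [color: black, size: 1, count: 11], since color is black. No: [color: white, size: 9, count: 1], since color is white. No: [color: white, size: 9, count: 7], since color is white. No: [color: white, size: 7, count: 6], since color is white.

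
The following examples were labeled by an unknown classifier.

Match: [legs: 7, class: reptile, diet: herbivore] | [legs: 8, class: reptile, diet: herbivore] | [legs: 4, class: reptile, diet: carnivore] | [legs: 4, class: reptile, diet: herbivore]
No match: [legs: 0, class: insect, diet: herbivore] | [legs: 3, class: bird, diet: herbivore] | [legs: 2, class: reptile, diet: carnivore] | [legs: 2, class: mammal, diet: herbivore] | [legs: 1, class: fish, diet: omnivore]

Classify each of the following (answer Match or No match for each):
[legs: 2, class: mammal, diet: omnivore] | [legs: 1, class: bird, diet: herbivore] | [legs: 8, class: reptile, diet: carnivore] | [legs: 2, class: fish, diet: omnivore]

No match, No match, Match, No match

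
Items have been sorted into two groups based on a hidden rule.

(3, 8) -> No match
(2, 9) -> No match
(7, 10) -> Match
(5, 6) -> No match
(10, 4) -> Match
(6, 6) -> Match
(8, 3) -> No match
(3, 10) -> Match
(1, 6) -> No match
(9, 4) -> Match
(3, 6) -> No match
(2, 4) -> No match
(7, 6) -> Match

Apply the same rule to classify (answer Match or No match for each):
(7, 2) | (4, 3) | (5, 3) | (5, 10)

No match, No match, No match, Match

Rule: sum ≥ 12. This holds for each 'Match' example and fails for each 'No match' one.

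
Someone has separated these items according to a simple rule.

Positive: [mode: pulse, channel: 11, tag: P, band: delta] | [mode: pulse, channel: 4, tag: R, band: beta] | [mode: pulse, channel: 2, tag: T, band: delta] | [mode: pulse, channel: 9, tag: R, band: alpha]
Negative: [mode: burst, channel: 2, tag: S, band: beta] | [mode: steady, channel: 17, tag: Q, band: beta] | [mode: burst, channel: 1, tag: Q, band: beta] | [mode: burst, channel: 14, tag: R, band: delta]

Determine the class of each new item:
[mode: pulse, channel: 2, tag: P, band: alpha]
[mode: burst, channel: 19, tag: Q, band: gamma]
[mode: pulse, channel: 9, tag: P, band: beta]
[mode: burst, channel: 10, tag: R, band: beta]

Rule: mode is pulse. This holds for each 'Positive' example and fails for each 'Negative' one.
[mode: pulse, channel: 2, tag: P, band: alpha]: Positive (mode is pulse). [mode: burst, channel: 19, tag: Q, band: gamma]: Negative (mode is burst). [mode: pulse, channel: 9, tag: P, band: beta]: Positive (mode is pulse). [mode: burst, channel: 10, tag: R, band: beta]: Negative (mode is burst).

Positive, Negative, Positive, Negative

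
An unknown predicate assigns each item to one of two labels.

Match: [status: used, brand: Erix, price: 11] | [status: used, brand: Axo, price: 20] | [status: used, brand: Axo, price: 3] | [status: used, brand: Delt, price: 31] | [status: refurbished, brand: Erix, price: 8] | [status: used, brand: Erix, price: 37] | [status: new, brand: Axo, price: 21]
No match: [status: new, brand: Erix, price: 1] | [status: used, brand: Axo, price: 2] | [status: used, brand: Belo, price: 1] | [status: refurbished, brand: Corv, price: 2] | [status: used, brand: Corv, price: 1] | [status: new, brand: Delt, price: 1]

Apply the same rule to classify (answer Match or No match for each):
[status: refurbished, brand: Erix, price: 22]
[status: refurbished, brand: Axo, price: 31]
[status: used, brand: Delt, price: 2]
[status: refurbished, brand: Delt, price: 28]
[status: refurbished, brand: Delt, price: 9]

Match, Match, No match, Match, Match

Rule: price ≥ 3. This holds for each 'Match' example and fails for each 'No match' one.
[status: refurbished, brand: Erix, price: 22]: price = 22, fits → Match. [status: refurbished, brand: Axo, price: 31]: price = 31, fits → Match. [status: used, brand: Delt, price: 2]: price = 2, lacks this property → No match. [status: refurbished, brand: Delt, price: 28]: price = 28, fits → Match. [status: refurbished, brand: Delt, price: 9]: price = 9, fits → Match.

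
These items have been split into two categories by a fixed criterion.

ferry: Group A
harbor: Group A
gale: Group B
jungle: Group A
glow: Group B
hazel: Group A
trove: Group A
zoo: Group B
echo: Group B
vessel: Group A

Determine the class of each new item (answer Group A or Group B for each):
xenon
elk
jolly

Group A, Group B, Group A

The classifier is using: length ≥ 5.
xenon: Group A (length 5). elk: Group B (length 3). jolly: Group A (length 5).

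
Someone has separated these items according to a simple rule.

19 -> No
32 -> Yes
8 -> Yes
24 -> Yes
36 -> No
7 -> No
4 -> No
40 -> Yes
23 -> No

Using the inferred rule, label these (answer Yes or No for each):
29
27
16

No, No, Yes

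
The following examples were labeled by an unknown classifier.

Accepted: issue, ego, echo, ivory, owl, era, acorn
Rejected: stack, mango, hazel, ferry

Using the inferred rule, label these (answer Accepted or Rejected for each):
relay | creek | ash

All 'Accepted' examples share one property — starts with a vowel — and every 'Rejected' example lacks it.
relay → starts with 'r' → Rejected. creek → starts with 'c' → Rejected. ash → starts with 'a' → Accepted.

Rejected, Rejected, Accepted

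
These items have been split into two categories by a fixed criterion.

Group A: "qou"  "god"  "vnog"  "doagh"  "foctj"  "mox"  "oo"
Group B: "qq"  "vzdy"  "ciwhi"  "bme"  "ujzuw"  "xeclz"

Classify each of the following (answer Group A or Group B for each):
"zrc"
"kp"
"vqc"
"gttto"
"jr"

Group B, Group B, Group B, Group A, Group B

The common property of the 'Group A' items is: contains 'o'. No 'Group B' item has it.
"zrc": Group B (no 'o'). "kp": Group B (no 'o'). "vqc": Group B (no 'o'). "gttto": Group A (has 'o'). "jr": Group B (no 'o').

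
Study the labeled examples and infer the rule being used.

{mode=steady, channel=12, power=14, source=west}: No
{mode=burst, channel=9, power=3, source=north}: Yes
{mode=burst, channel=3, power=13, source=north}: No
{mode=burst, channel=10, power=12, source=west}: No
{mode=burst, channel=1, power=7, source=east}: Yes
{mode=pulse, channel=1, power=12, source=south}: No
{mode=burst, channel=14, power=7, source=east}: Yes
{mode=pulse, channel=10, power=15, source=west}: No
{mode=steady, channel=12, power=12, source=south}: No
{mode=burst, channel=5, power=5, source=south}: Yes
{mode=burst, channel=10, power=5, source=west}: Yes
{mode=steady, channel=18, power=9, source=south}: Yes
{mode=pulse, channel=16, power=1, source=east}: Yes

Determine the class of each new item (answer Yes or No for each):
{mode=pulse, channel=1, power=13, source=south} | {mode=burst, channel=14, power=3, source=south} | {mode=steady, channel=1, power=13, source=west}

The simplest hypothesis consistent with all the labels is: power ≤ 9.

No, Yes, No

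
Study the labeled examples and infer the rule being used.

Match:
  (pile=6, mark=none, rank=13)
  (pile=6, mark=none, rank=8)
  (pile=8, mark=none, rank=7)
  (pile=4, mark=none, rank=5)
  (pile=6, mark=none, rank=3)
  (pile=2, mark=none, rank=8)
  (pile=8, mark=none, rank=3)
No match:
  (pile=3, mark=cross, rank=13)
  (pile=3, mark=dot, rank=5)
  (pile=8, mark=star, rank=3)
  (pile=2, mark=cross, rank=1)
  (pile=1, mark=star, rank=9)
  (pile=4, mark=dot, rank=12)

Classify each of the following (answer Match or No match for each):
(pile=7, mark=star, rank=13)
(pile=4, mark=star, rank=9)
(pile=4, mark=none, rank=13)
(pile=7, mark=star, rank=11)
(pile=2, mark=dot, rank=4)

A rule that fits every label: mark is none — true of each 'Match' example, false of each 'No match' one.

No match, No match, Match, No match, No match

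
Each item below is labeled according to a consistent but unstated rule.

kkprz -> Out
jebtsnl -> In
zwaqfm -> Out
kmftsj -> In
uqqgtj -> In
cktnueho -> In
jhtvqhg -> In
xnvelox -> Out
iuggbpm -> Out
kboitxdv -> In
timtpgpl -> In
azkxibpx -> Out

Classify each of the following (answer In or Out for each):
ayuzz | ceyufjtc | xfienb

Out, In, Out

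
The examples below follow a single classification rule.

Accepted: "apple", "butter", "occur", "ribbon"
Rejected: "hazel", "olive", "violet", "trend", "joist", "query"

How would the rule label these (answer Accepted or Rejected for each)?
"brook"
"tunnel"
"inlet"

Accepted, Accepted, Rejected

The classifier is using: has a double letter.
Accepted: "brook", since 'oo' doubled.
Accepted: "tunnel", since 'nn' doubled.
Rejected: "inlet", since no doubled letter.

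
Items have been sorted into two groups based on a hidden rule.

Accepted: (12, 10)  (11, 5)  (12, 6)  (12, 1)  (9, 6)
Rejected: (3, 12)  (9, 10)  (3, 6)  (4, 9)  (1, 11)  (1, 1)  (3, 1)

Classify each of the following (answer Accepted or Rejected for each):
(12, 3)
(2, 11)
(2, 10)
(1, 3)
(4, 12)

A rule that fits every label: first > second AND sum ≥ 9 — true of each 'Accepted' example, false of each 'Rejected' one.
(12, 3): Accepted (12 > 3, 12+3 = 15). (2, 11): Rejected (2 < 11, 2+11 = 13). (2, 10): Rejected (2 < 10, 2+10 = 12). (1, 3): Rejected (1 < 3, 1+3 = 4). (4, 12): Rejected (4 < 12, 4+12 = 16).

Accepted, Rejected, Rejected, Rejected, Rejected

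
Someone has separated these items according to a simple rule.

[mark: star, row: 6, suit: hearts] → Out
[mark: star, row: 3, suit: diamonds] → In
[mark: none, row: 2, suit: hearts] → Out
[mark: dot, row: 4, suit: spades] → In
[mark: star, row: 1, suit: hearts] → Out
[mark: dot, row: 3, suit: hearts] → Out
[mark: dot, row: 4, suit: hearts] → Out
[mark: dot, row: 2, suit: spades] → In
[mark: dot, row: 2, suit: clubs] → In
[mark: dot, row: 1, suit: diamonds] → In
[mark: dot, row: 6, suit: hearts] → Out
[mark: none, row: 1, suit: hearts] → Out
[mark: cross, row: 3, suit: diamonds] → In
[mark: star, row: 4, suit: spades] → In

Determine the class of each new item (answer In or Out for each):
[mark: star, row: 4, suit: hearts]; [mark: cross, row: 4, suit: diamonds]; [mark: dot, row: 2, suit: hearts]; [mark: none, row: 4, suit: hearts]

Out, In, Out, Out

Comparing the two groups points to one rule — suit is not hearts.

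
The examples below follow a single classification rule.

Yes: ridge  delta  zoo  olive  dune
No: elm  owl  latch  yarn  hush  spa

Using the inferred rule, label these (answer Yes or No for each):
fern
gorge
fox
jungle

No, Yes, No, Yes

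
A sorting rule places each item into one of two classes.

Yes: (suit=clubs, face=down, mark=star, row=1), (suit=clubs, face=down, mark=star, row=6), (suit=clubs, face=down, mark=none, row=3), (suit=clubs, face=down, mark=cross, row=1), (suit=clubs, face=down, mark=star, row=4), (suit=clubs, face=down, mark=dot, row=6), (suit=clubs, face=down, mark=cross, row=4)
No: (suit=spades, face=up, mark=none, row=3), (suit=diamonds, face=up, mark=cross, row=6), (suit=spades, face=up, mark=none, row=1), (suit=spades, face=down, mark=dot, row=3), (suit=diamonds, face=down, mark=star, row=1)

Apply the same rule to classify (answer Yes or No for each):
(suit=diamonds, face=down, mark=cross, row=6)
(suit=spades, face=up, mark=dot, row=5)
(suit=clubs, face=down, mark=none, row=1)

No, No, Yes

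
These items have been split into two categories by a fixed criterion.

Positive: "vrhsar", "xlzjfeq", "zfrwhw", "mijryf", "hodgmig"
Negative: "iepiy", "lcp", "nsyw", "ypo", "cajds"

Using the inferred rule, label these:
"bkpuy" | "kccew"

Negative, Negative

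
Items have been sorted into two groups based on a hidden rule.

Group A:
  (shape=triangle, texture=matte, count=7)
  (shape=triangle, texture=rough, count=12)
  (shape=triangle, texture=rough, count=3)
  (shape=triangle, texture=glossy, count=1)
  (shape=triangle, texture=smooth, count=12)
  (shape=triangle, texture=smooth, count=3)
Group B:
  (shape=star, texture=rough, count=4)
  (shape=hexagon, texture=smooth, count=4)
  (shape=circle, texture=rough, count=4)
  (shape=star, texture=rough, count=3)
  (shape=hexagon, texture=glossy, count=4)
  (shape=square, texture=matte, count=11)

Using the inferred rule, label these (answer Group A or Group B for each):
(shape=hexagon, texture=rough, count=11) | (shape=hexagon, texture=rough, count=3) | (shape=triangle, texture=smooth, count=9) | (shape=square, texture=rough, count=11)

Group B, Group B, Group A, Group B

The rule appears to be: shape is triangle.
(shape=hexagon, texture=rough, count=11): Group B (shape is hexagon). (shape=hexagon, texture=rough, count=3): Group B (shape is hexagon). (shape=triangle, texture=smooth, count=9): Group A (shape is triangle). (shape=square, texture=rough, count=11): Group B (shape is square).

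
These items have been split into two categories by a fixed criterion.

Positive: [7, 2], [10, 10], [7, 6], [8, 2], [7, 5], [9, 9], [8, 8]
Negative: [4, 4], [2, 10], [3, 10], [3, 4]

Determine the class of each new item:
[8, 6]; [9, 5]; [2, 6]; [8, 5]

The common property of the 'Positive' items is: first ≥ 5. No 'Negative' item has it.

Positive, Positive, Negative, Positive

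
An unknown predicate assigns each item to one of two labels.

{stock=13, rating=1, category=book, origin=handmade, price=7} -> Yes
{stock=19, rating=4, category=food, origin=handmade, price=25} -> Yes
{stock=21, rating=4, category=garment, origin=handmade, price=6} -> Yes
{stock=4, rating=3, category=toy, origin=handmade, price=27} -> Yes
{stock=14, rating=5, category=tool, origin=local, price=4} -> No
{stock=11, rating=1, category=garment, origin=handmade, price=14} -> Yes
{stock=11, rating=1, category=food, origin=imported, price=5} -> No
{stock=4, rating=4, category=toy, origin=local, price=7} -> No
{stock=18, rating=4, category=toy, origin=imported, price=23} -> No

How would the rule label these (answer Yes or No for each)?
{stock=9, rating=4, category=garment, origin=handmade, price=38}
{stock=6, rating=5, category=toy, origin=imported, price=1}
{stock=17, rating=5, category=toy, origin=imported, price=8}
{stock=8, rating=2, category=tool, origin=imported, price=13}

Yes, No, No, No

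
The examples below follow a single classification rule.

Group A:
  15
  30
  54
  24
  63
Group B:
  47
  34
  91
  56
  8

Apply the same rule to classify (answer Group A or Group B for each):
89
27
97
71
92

Group B, Group A, Group B, Group B, Group B

'Group A' ⟺ multiple of 3.
89: 89 = 3·29 + 2 — does not pass, so Group B.
27: 27 = 3·9 — satisfies this, so Group A.
97: 97 = 3·32 + 1 — does not pass, so Group B.
71: 71 = 3·23 + 2 — does not pass, so Group B.
92: 92 = 3·30 + 2 — does not pass, so Group B.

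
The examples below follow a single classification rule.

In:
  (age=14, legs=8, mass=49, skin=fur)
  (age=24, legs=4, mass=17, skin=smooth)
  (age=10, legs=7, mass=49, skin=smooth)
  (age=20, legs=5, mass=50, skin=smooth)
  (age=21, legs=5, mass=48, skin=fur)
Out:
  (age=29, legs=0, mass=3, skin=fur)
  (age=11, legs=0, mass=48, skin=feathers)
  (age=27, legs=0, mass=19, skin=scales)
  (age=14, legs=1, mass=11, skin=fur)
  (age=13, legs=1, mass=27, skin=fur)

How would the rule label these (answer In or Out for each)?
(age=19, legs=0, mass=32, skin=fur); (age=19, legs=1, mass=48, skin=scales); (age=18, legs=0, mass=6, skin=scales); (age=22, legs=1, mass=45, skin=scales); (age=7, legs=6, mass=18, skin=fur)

Out, Out, Out, Out, In

The pattern is that an item is 'In' exactly when: legs ≥ 4.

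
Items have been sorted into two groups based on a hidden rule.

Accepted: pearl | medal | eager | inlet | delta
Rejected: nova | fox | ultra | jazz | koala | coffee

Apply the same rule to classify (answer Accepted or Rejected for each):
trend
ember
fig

Rule: odd length AND contains 'e'. This holds for each 'Accepted' example and fails for each 'Rejected' one.
trend: Accepted (length 5, has 'e'). ember: Accepted (length 5, has 'e'). fig: Rejected (length 3, no 'e').

Accepted, Accepted, Rejected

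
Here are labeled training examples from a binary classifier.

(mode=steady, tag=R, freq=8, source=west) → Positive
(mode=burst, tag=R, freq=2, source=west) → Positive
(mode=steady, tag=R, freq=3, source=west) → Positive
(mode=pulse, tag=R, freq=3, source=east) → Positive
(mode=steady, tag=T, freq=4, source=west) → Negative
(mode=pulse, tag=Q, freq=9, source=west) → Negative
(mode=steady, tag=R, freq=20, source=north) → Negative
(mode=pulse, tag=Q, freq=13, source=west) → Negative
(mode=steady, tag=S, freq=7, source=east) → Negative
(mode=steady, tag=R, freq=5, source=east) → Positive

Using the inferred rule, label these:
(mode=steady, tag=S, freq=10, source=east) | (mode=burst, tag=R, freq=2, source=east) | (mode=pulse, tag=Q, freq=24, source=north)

Negative, Positive, Negative

The classifier is using: tag is R AND freq ≤ 8.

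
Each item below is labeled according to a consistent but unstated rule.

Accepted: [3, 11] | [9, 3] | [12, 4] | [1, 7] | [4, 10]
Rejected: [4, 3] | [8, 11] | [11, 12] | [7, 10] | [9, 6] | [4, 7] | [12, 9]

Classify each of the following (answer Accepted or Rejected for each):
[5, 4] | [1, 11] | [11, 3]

Rejected, Accepted, Accepted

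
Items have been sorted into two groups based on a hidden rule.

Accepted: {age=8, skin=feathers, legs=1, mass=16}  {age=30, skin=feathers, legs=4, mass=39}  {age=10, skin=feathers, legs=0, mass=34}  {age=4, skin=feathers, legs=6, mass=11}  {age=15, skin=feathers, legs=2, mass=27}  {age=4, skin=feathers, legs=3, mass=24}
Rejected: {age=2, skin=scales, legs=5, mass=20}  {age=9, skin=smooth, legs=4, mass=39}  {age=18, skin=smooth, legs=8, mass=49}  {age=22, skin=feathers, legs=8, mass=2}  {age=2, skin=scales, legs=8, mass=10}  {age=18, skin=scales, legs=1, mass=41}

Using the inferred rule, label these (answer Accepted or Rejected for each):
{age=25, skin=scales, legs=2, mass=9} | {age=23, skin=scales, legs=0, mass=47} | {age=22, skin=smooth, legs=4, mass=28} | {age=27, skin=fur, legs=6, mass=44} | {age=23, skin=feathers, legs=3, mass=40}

The classifier is using: skin is feathers AND legs ≤ 6.
{age=25, skin=scales, legs=2, mass=9} → skin is scales, legs = 2 → Rejected. {age=23, skin=scales, legs=0, mass=47} → skin is scales, legs = 0 → Rejected. {age=22, skin=smooth, legs=4, mass=28} → skin is smooth, legs = 4 → Rejected. {age=27, skin=fur, legs=6, mass=44} → skin is fur, legs = 6 → Rejected. {age=23, skin=feathers, legs=3, mass=40} → skin is feathers, legs = 3 → Accepted.

Rejected, Rejected, Rejected, Rejected, Accepted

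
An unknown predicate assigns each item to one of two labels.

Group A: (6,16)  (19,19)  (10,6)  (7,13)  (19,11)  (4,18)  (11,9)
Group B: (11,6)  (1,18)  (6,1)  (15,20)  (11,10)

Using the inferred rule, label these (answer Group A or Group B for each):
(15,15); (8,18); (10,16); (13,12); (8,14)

'Group A' ⟺ sum is even.

Group A, Group A, Group A, Group B, Group A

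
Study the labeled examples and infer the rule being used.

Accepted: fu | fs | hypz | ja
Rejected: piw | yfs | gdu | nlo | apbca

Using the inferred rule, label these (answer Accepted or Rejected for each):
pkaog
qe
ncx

The common property of the 'Accepted' items is: even length. No 'Rejected' item has it.
pkaog — length 5, hence Rejected.
qe — length 2, hence Accepted.
ncx — length 3, hence Rejected.

Rejected, Accepted, Rejected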